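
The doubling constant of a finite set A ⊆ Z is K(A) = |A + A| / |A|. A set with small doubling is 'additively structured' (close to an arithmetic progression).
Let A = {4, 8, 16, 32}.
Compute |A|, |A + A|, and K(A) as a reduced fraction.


|A| = 4.
Compute A + A by enumerating all 16 pairs.
A + A = {8, 12, 16, 20, 24, 32, 36, 40, 48, 64}, so |A + A| = 10.
K = |A + A| / |A| = 10/4 = 5/2 ≈ 2.5000.
Reference: AP of size 4 gives K = 7/4 ≈ 1.7500; a fully generic set of size 4 gives K ≈ 2.5000.

|A| = 4, |A + A| = 10, K = 10/4 = 5/2.


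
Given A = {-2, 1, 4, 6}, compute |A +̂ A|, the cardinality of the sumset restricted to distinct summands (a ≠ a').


Restricted sumset: A +̂ A = {a + a' : a ∈ A, a' ∈ A, a ≠ a'}.
Equivalently, take A + A and drop any sum 2a that is achievable ONLY as a + a for a ∈ A (i.e. sums representable only with equal summands).
Enumerate pairs (a, a') with a < a' (symmetric, so each unordered pair gives one sum; this covers all a ≠ a'):
  -2 + 1 = -1
  -2 + 4 = 2
  -2 + 6 = 4
  1 + 4 = 5
  1 + 6 = 7
  4 + 6 = 10
Collected distinct sums: {-1, 2, 4, 5, 7, 10}
|A +̂ A| = 6
(Reference bound: |A +̂ A| ≥ 2|A| - 3 for |A| ≥ 2, with |A| = 4 giving ≥ 5.)

|A +̂ A| = 6


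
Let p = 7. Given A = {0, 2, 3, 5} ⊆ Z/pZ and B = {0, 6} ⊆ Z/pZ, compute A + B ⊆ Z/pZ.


Work in Z/7Z: reduce every sum a + b modulo 7.
Enumerate all 8 pairs:
a = 0: 0+0=0, 0+6=6
a = 2: 2+0=2, 2+6=1
a = 3: 3+0=3, 3+6=2
a = 5: 5+0=5, 5+6=4
Distinct residues collected: {0, 1, 2, 3, 4, 5, 6}
|A + B| = 7 (out of 7 total residues).

A + B = {0, 1, 2, 3, 4, 5, 6}


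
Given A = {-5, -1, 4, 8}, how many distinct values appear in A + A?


A + A = {a + a' : a, a' ∈ A}; |A| = 4.
General bounds: 2|A| - 1 ≤ |A + A| ≤ |A|(|A|+1)/2, i.e. 7 ≤ |A + A| ≤ 10.
Lower bound 2|A|-1 is attained iff A is an arithmetic progression.
Enumerate sums a + a' for a ≤ a' (symmetric, so this suffices):
a = -5: -5+-5=-10, -5+-1=-6, -5+4=-1, -5+8=3
a = -1: -1+-1=-2, -1+4=3, -1+8=7
a = 4: 4+4=8, 4+8=12
a = 8: 8+8=16
Distinct sums: {-10, -6, -2, -1, 3, 7, 8, 12, 16}
|A + A| = 9

|A + A| = 9


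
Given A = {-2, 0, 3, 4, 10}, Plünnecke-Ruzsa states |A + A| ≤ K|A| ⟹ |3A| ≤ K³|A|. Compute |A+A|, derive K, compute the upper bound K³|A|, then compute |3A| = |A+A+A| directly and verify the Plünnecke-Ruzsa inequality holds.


|A| = 5.
Step 1: Compute A + A by enumerating all 25 pairs.
A + A = {-4, -2, 0, 1, 2, 3, 4, 6, 7, 8, 10, 13, 14, 20}, so |A + A| = 14.
Step 2: Doubling constant K = |A + A|/|A| = 14/5 = 14/5 ≈ 2.8000.
Step 3: Plünnecke-Ruzsa gives |3A| ≤ K³·|A| = (2.8000)³ · 5 ≈ 109.7600.
Step 4: Compute 3A = A + A + A directly by enumerating all triples (a,b,c) ∈ A³; |3A| = 26.
Step 5: Check 26 ≤ 109.7600? Yes ✓.

K = 14/5, Plünnecke-Ruzsa bound K³|A| ≈ 109.7600, |3A| = 26, inequality holds.


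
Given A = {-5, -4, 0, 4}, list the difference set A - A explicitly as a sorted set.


A - A = {a - a' : a, a' ∈ A}.
Compute a - a' for each ordered pair (a, a'):
a = -5: -5--5=0, -5--4=-1, -5-0=-5, -5-4=-9
a = -4: -4--5=1, -4--4=0, -4-0=-4, -4-4=-8
a = 0: 0--5=5, 0--4=4, 0-0=0, 0-4=-4
a = 4: 4--5=9, 4--4=8, 4-0=4, 4-4=0
Collecting distinct values (and noting 0 appears from a-a):
A - A = {-9, -8, -5, -4, -1, 0, 1, 4, 5, 8, 9}
|A - A| = 11

A - A = {-9, -8, -5, -4, -1, 0, 1, 4, 5, 8, 9}


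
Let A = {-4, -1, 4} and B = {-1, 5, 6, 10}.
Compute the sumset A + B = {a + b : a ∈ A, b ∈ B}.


A + B = {a + b : a ∈ A, b ∈ B}.
Enumerate all |A|·|B| = 3·4 = 12 pairs (a, b) and collect distinct sums.
a = -4: -4+-1=-5, -4+5=1, -4+6=2, -4+10=6
a = -1: -1+-1=-2, -1+5=4, -1+6=5, -1+10=9
a = 4: 4+-1=3, 4+5=9, 4+6=10, 4+10=14
Collecting distinct sums: A + B = {-5, -2, 1, 2, 3, 4, 5, 6, 9, 10, 14}
|A + B| = 11

A + B = {-5, -2, 1, 2, 3, 4, 5, 6, 9, 10, 14}


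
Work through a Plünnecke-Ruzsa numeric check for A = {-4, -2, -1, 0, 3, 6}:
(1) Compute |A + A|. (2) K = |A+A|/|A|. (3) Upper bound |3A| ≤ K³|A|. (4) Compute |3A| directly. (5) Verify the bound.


|A| = 6.
Step 1: Compute A + A by enumerating all 36 pairs.
A + A = {-8, -6, -5, -4, -3, -2, -1, 0, 1, 2, 3, 4, 5, 6, 9, 12}, so |A + A| = 16.
Step 2: Doubling constant K = |A + A|/|A| = 16/6 = 16/6 ≈ 2.6667.
Step 3: Plünnecke-Ruzsa gives |3A| ≤ K³·|A| = (2.6667)³ · 6 ≈ 113.7778.
Step 4: Compute 3A = A + A + A directly by enumerating all triples (a,b,c) ∈ A³; |3A| = 26.
Step 5: Check 26 ≤ 113.7778? Yes ✓.

K = 16/6, Plünnecke-Ruzsa bound K³|A| ≈ 113.7778, |3A| = 26, inequality holds.


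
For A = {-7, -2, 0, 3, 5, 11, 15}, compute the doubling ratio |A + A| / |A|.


|A| = 7.
Compute A + A by enumerating all 49 pairs.
A + A = {-14, -9, -7, -4, -2, 0, 1, 3, 4, 5, 6, 8, 9, 10, 11, 13, 14, 15, 16, 18, 20, 22, 26, 30}, so |A + A| = 24.
K = |A + A| / |A| = 24/7 (already in lowest terms) ≈ 3.4286.
Reference: AP of size 7 gives K = 13/7 ≈ 1.8571; a fully generic set of size 7 gives K ≈ 4.0000.

|A| = 7, |A + A| = 24, K = 24/7.


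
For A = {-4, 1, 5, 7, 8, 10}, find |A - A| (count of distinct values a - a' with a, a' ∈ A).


A - A = {a - a' : a, a' ∈ A}; |A| = 6.
Bounds: 2|A|-1 ≤ |A - A| ≤ |A|² - |A| + 1, i.e. 11 ≤ |A - A| ≤ 31.
Note: 0 ∈ A - A always (from a - a). The set is symmetric: if d ∈ A - A then -d ∈ A - A.
Enumerate nonzero differences d = a - a' with a > a' (then include -d):
Positive differences: {1, 2, 3, 4, 5, 6, 7, 9, 11, 12, 14}
Full difference set: {0} ∪ (positive diffs) ∪ (negative diffs).
|A - A| = 1 + 2·11 = 23 (matches direct enumeration: 23).

|A - A| = 23


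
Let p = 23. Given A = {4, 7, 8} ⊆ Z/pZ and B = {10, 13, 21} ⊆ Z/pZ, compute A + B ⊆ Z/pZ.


Work in Z/23Z: reduce every sum a + b modulo 23.
Enumerate all 9 pairs:
a = 4: 4+10=14, 4+13=17, 4+21=2
a = 7: 7+10=17, 7+13=20, 7+21=5
a = 8: 8+10=18, 8+13=21, 8+21=6
Distinct residues collected: {2, 5, 6, 14, 17, 18, 20, 21}
|A + B| = 8 (out of 23 total residues).

A + B = {2, 5, 6, 14, 17, 18, 20, 21}


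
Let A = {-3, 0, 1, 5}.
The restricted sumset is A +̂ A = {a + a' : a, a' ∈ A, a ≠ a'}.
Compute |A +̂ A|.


Restricted sumset: A +̂ A = {a + a' : a ∈ A, a' ∈ A, a ≠ a'}.
Equivalently, take A + A and drop any sum 2a that is achievable ONLY as a + a for a ∈ A (i.e. sums representable only with equal summands).
Enumerate pairs (a, a') with a < a' (symmetric, so each unordered pair gives one sum; this covers all a ≠ a'):
  -3 + 0 = -3
  -3 + 1 = -2
  -3 + 5 = 2
  0 + 1 = 1
  0 + 5 = 5
  1 + 5 = 6
Collected distinct sums: {-3, -2, 1, 2, 5, 6}
|A +̂ A| = 6
(Reference bound: |A +̂ A| ≥ 2|A| - 3 for |A| ≥ 2, with |A| = 4 giving ≥ 5.)

|A +̂ A| = 6


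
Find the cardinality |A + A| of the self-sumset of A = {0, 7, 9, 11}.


A + A = {a + a' : a, a' ∈ A}; |A| = 4.
General bounds: 2|A| - 1 ≤ |A + A| ≤ |A|(|A|+1)/2, i.e. 7 ≤ |A + A| ≤ 10.
Lower bound 2|A|-1 is attained iff A is an arithmetic progression.
Enumerate sums a + a' for a ≤ a' (symmetric, so this suffices):
a = 0: 0+0=0, 0+7=7, 0+9=9, 0+11=11
a = 7: 7+7=14, 7+9=16, 7+11=18
a = 9: 9+9=18, 9+11=20
a = 11: 11+11=22
Distinct sums: {0, 7, 9, 11, 14, 16, 18, 20, 22}
|A + A| = 9

|A + A| = 9


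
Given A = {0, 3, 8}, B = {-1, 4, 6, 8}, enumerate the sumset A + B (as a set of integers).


A + B = {a + b : a ∈ A, b ∈ B}.
Enumerate all |A|·|B| = 3·4 = 12 pairs (a, b) and collect distinct sums.
a = 0: 0+-1=-1, 0+4=4, 0+6=6, 0+8=8
a = 3: 3+-1=2, 3+4=7, 3+6=9, 3+8=11
a = 8: 8+-1=7, 8+4=12, 8+6=14, 8+8=16
Collecting distinct sums: A + B = {-1, 2, 4, 6, 7, 8, 9, 11, 12, 14, 16}
|A + B| = 11

A + B = {-1, 2, 4, 6, 7, 8, 9, 11, 12, 14, 16}


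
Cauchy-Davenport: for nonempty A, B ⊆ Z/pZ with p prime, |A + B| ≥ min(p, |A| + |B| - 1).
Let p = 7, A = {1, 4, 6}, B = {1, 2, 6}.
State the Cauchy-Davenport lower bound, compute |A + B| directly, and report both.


Cauchy-Davenport: |A + B| ≥ min(p, |A| + |B| - 1) for A, B nonempty in Z/pZ.
|A| = 3, |B| = 3, p = 7.
CD lower bound = min(7, 3 + 3 - 1) = min(7, 5) = 5.
Compute A + B mod 7 directly:
a = 1: 1+1=2, 1+2=3, 1+6=0
a = 4: 4+1=5, 4+2=6, 4+6=3
a = 6: 6+1=0, 6+2=1, 6+6=5
A + B = {0, 1, 2, 3, 5, 6}, so |A + B| = 6.
Verify: 6 ≥ 5? Yes ✓.

CD lower bound = 5, actual |A + B| = 6.


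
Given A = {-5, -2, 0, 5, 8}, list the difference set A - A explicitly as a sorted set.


A - A = {a - a' : a, a' ∈ A}.
Compute a - a' for each ordered pair (a, a'):
a = -5: -5--5=0, -5--2=-3, -5-0=-5, -5-5=-10, -5-8=-13
a = -2: -2--5=3, -2--2=0, -2-0=-2, -2-5=-7, -2-8=-10
a = 0: 0--5=5, 0--2=2, 0-0=0, 0-5=-5, 0-8=-8
a = 5: 5--5=10, 5--2=7, 5-0=5, 5-5=0, 5-8=-3
a = 8: 8--5=13, 8--2=10, 8-0=8, 8-5=3, 8-8=0
Collecting distinct values (and noting 0 appears from a-a):
A - A = {-13, -10, -8, -7, -5, -3, -2, 0, 2, 3, 5, 7, 8, 10, 13}
|A - A| = 15

A - A = {-13, -10, -8, -7, -5, -3, -2, 0, 2, 3, 5, 7, 8, 10, 13}


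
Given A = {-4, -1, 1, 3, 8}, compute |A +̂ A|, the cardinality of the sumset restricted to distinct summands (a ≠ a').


Restricted sumset: A +̂ A = {a + a' : a ∈ A, a' ∈ A, a ≠ a'}.
Equivalently, take A + A and drop any sum 2a that is achievable ONLY as a + a for a ∈ A (i.e. sums representable only with equal summands).
Enumerate pairs (a, a') with a < a' (symmetric, so each unordered pair gives one sum; this covers all a ≠ a'):
  -4 + -1 = -5
  -4 + 1 = -3
  -4 + 3 = -1
  -4 + 8 = 4
  -1 + 1 = 0
  -1 + 3 = 2
  -1 + 8 = 7
  1 + 3 = 4
  1 + 8 = 9
  3 + 8 = 11
Collected distinct sums: {-5, -3, -1, 0, 2, 4, 7, 9, 11}
|A +̂ A| = 9
(Reference bound: |A +̂ A| ≥ 2|A| - 3 for |A| ≥ 2, with |A| = 5 giving ≥ 7.)

|A +̂ A| = 9


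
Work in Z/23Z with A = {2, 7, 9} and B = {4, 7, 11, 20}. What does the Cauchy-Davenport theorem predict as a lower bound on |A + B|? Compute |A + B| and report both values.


Cauchy-Davenport: |A + B| ≥ min(p, |A| + |B| - 1) for A, B nonempty in Z/pZ.
|A| = 3, |B| = 4, p = 23.
CD lower bound = min(23, 3 + 4 - 1) = min(23, 6) = 6.
Compute A + B mod 23 directly:
a = 2: 2+4=6, 2+7=9, 2+11=13, 2+20=22
a = 7: 7+4=11, 7+7=14, 7+11=18, 7+20=4
a = 9: 9+4=13, 9+7=16, 9+11=20, 9+20=6
A + B = {4, 6, 9, 11, 13, 14, 16, 18, 20, 22}, so |A + B| = 10.
Verify: 10 ≥ 6? Yes ✓.

CD lower bound = 6, actual |A + B| = 10.


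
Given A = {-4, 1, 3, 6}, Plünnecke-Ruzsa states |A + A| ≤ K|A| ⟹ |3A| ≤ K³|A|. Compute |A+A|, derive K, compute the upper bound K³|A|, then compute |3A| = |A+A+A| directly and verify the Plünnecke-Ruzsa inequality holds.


|A| = 4.
Step 1: Compute A + A by enumerating all 16 pairs.
A + A = {-8, -3, -1, 2, 4, 6, 7, 9, 12}, so |A + A| = 9.
Step 2: Doubling constant K = |A + A|/|A| = 9/4 = 9/4 ≈ 2.2500.
Step 3: Plünnecke-Ruzsa gives |3A| ≤ K³·|A| = (2.2500)³ · 4 ≈ 45.5625.
Step 4: Compute 3A = A + A + A directly by enumerating all triples (a,b,c) ∈ A³; |3A| = 16.
Step 5: Check 16 ≤ 45.5625? Yes ✓.

K = 9/4, Plünnecke-Ruzsa bound K³|A| ≈ 45.5625, |3A| = 16, inequality holds.


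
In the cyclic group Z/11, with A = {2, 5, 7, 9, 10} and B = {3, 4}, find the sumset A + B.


Work in Z/11Z: reduce every sum a + b modulo 11.
Enumerate all 10 pairs:
a = 2: 2+3=5, 2+4=6
a = 5: 5+3=8, 5+4=9
a = 7: 7+3=10, 7+4=0
a = 9: 9+3=1, 9+4=2
a = 10: 10+3=2, 10+4=3
Distinct residues collected: {0, 1, 2, 3, 5, 6, 8, 9, 10}
|A + B| = 9 (out of 11 total residues).

A + B = {0, 1, 2, 3, 5, 6, 8, 9, 10}


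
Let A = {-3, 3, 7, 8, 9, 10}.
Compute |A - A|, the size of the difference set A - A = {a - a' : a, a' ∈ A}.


A - A = {a - a' : a, a' ∈ A}; |A| = 6.
Bounds: 2|A|-1 ≤ |A - A| ≤ |A|² - |A| + 1, i.e. 11 ≤ |A - A| ≤ 31.
Note: 0 ∈ A - A always (from a - a). The set is symmetric: if d ∈ A - A then -d ∈ A - A.
Enumerate nonzero differences d = a - a' with a > a' (then include -d):
Positive differences: {1, 2, 3, 4, 5, 6, 7, 10, 11, 12, 13}
Full difference set: {0} ∪ (positive diffs) ∪ (negative diffs).
|A - A| = 1 + 2·11 = 23 (matches direct enumeration: 23).

|A - A| = 23


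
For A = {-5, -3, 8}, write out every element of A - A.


A - A = {a - a' : a, a' ∈ A}.
Compute a - a' for each ordered pair (a, a'):
a = -5: -5--5=0, -5--3=-2, -5-8=-13
a = -3: -3--5=2, -3--3=0, -3-8=-11
a = 8: 8--5=13, 8--3=11, 8-8=0
Collecting distinct values (and noting 0 appears from a-a):
A - A = {-13, -11, -2, 0, 2, 11, 13}
|A - A| = 7

A - A = {-13, -11, -2, 0, 2, 11, 13}


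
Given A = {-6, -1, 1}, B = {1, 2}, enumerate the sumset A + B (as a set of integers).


A + B = {a + b : a ∈ A, b ∈ B}.
Enumerate all |A|·|B| = 3·2 = 6 pairs (a, b) and collect distinct sums.
a = -6: -6+1=-5, -6+2=-4
a = -1: -1+1=0, -1+2=1
a = 1: 1+1=2, 1+2=3
Collecting distinct sums: A + B = {-5, -4, 0, 1, 2, 3}
|A + B| = 6

A + B = {-5, -4, 0, 1, 2, 3}


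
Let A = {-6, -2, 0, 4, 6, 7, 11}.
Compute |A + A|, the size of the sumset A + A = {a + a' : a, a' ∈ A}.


A + A = {a + a' : a, a' ∈ A}; |A| = 7.
General bounds: 2|A| - 1 ≤ |A + A| ≤ |A|(|A|+1)/2, i.e. 13 ≤ |A + A| ≤ 28.
Lower bound 2|A|-1 is attained iff A is an arithmetic progression.
Enumerate sums a + a' for a ≤ a' (symmetric, so this suffices):
a = -6: -6+-6=-12, -6+-2=-8, -6+0=-6, -6+4=-2, -6+6=0, -6+7=1, -6+11=5
a = -2: -2+-2=-4, -2+0=-2, -2+4=2, -2+6=4, -2+7=5, -2+11=9
a = 0: 0+0=0, 0+4=4, 0+6=6, 0+7=7, 0+11=11
a = 4: 4+4=8, 4+6=10, 4+7=11, 4+11=15
a = 6: 6+6=12, 6+7=13, 6+11=17
a = 7: 7+7=14, 7+11=18
a = 11: 11+11=22
Distinct sums: {-12, -8, -6, -4, -2, 0, 1, 2, 4, 5, 6, 7, 8, 9, 10, 11, 12, 13, 14, 15, 17, 18, 22}
|A + A| = 23

|A + A| = 23


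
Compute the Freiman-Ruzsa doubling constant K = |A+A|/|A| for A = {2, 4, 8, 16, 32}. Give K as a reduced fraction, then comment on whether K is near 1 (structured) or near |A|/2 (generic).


|A| = 5.
Compute A + A by enumerating all 25 pairs.
A + A = {4, 6, 8, 10, 12, 16, 18, 20, 24, 32, 34, 36, 40, 48, 64}, so |A + A| = 15.
K = |A + A| / |A| = 15/5 = 3/1 ≈ 3.0000.
Reference: AP of size 5 gives K = 9/5 ≈ 1.8000; a fully generic set of size 5 gives K ≈ 3.0000.

|A| = 5, |A + A| = 15, K = 15/5 = 3/1.


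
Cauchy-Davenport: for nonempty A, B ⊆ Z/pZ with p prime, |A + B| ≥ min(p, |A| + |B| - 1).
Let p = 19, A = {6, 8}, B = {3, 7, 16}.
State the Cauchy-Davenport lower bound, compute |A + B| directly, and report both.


Cauchy-Davenport: |A + B| ≥ min(p, |A| + |B| - 1) for A, B nonempty in Z/pZ.
|A| = 2, |B| = 3, p = 19.
CD lower bound = min(19, 2 + 3 - 1) = min(19, 4) = 4.
Compute A + B mod 19 directly:
a = 6: 6+3=9, 6+7=13, 6+16=3
a = 8: 8+3=11, 8+7=15, 8+16=5
A + B = {3, 5, 9, 11, 13, 15}, so |A + B| = 6.
Verify: 6 ≥ 4? Yes ✓.

CD lower bound = 4, actual |A + B| = 6.


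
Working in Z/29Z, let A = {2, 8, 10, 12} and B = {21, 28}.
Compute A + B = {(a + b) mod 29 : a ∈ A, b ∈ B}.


Work in Z/29Z: reduce every sum a + b modulo 29.
Enumerate all 8 pairs:
a = 2: 2+21=23, 2+28=1
a = 8: 8+21=0, 8+28=7
a = 10: 10+21=2, 10+28=9
a = 12: 12+21=4, 12+28=11
Distinct residues collected: {0, 1, 2, 4, 7, 9, 11, 23}
|A + B| = 8 (out of 29 total residues).

A + B = {0, 1, 2, 4, 7, 9, 11, 23}


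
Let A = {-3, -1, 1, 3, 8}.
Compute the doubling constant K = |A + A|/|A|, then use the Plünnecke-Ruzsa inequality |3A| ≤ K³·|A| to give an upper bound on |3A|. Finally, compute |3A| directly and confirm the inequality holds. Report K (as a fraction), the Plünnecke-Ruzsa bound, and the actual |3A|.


|A| = 5.
Step 1: Compute A + A by enumerating all 25 pairs.
A + A = {-6, -4, -2, 0, 2, 4, 5, 6, 7, 9, 11, 16}, so |A + A| = 12.
Step 2: Doubling constant K = |A + A|/|A| = 12/5 = 12/5 ≈ 2.4000.
Step 3: Plünnecke-Ruzsa gives |3A| ≤ K³·|A| = (2.4000)³ · 5 ≈ 69.1200.
Step 4: Compute 3A = A + A + A directly by enumerating all triples (a,b,c) ∈ A³; |3A| = 22.
Step 5: Check 22 ≤ 69.1200? Yes ✓.

K = 12/5, Plünnecke-Ruzsa bound K³|A| ≈ 69.1200, |3A| = 22, inequality holds.


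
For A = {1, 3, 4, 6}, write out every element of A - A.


A - A = {a - a' : a, a' ∈ A}.
Compute a - a' for each ordered pair (a, a'):
a = 1: 1-1=0, 1-3=-2, 1-4=-3, 1-6=-5
a = 3: 3-1=2, 3-3=0, 3-4=-1, 3-6=-3
a = 4: 4-1=3, 4-3=1, 4-4=0, 4-6=-2
a = 6: 6-1=5, 6-3=3, 6-4=2, 6-6=0
Collecting distinct values (and noting 0 appears from a-a):
A - A = {-5, -3, -2, -1, 0, 1, 2, 3, 5}
|A - A| = 9

A - A = {-5, -3, -2, -1, 0, 1, 2, 3, 5}


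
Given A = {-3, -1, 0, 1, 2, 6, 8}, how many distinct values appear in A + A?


A + A = {a + a' : a, a' ∈ A}; |A| = 7.
General bounds: 2|A| - 1 ≤ |A + A| ≤ |A|(|A|+1)/2, i.e. 13 ≤ |A + A| ≤ 28.
Lower bound 2|A|-1 is attained iff A is an arithmetic progression.
Enumerate sums a + a' for a ≤ a' (symmetric, so this suffices):
a = -3: -3+-3=-6, -3+-1=-4, -3+0=-3, -3+1=-2, -3+2=-1, -3+6=3, -3+8=5
a = -1: -1+-1=-2, -1+0=-1, -1+1=0, -1+2=1, -1+6=5, -1+8=7
a = 0: 0+0=0, 0+1=1, 0+2=2, 0+6=6, 0+8=8
a = 1: 1+1=2, 1+2=3, 1+6=7, 1+8=9
a = 2: 2+2=4, 2+6=8, 2+8=10
a = 6: 6+6=12, 6+8=14
a = 8: 8+8=16
Distinct sums: {-6, -4, -3, -2, -1, 0, 1, 2, 3, 4, 5, 6, 7, 8, 9, 10, 12, 14, 16}
|A + A| = 19

|A + A| = 19


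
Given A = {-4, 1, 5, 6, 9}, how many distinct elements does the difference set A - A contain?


A - A = {a - a' : a, a' ∈ A}; |A| = 5.
Bounds: 2|A|-1 ≤ |A - A| ≤ |A|² - |A| + 1, i.e. 9 ≤ |A - A| ≤ 21.
Note: 0 ∈ A - A always (from a - a). The set is symmetric: if d ∈ A - A then -d ∈ A - A.
Enumerate nonzero differences d = a - a' with a > a' (then include -d):
Positive differences: {1, 3, 4, 5, 8, 9, 10, 13}
Full difference set: {0} ∪ (positive diffs) ∪ (negative diffs).
|A - A| = 1 + 2·8 = 17 (matches direct enumeration: 17).

|A - A| = 17


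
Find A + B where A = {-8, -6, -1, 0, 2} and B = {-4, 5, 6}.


A + B = {a + b : a ∈ A, b ∈ B}.
Enumerate all |A|·|B| = 5·3 = 15 pairs (a, b) and collect distinct sums.
a = -8: -8+-4=-12, -8+5=-3, -8+6=-2
a = -6: -6+-4=-10, -6+5=-1, -6+6=0
a = -1: -1+-4=-5, -1+5=4, -1+6=5
a = 0: 0+-4=-4, 0+5=5, 0+6=6
a = 2: 2+-4=-2, 2+5=7, 2+6=8
Collecting distinct sums: A + B = {-12, -10, -5, -4, -3, -2, -1, 0, 4, 5, 6, 7, 8}
|A + B| = 13

A + B = {-12, -10, -5, -4, -3, -2, -1, 0, 4, 5, 6, 7, 8}


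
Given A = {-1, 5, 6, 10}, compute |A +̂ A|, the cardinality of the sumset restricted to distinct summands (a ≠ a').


Restricted sumset: A +̂ A = {a + a' : a ∈ A, a' ∈ A, a ≠ a'}.
Equivalently, take A + A and drop any sum 2a that is achievable ONLY as a + a for a ∈ A (i.e. sums representable only with equal summands).
Enumerate pairs (a, a') with a < a' (symmetric, so each unordered pair gives one sum; this covers all a ≠ a'):
  -1 + 5 = 4
  -1 + 6 = 5
  -1 + 10 = 9
  5 + 6 = 11
  5 + 10 = 15
  6 + 10 = 16
Collected distinct sums: {4, 5, 9, 11, 15, 16}
|A +̂ A| = 6
(Reference bound: |A +̂ A| ≥ 2|A| - 3 for |A| ≥ 2, with |A| = 4 giving ≥ 5.)

|A +̂ A| = 6


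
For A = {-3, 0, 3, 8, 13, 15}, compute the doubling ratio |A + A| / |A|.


|A| = 6.
Compute A + A by enumerating all 36 pairs.
A + A = {-6, -3, 0, 3, 5, 6, 8, 10, 11, 12, 13, 15, 16, 18, 21, 23, 26, 28, 30}, so |A + A| = 19.
K = |A + A| / |A| = 19/6 (already in lowest terms) ≈ 3.1667.
Reference: AP of size 6 gives K = 11/6 ≈ 1.8333; a fully generic set of size 6 gives K ≈ 3.5000.

|A| = 6, |A + A| = 19, K = 19/6.


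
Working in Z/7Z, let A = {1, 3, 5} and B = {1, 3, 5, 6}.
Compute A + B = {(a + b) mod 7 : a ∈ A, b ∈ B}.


Work in Z/7Z: reduce every sum a + b modulo 7.
Enumerate all 12 pairs:
a = 1: 1+1=2, 1+3=4, 1+5=6, 1+6=0
a = 3: 3+1=4, 3+3=6, 3+5=1, 3+6=2
a = 5: 5+1=6, 5+3=1, 5+5=3, 5+6=4
Distinct residues collected: {0, 1, 2, 3, 4, 6}
|A + B| = 6 (out of 7 total residues).

A + B = {0, 1, 2, 3, 4, 6}


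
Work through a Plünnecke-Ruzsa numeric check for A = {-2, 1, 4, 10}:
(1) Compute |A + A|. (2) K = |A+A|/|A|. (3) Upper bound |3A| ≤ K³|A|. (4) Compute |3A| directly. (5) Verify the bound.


|A| = 4.
Step 1: Compute A + A by enumerating all 16 pairs.
A + A = {-4, -1, 2, 5, 8, 11, 14, 20}, so |A + A| = 8.
Step 2: Doubling constant K = |A + A|/|A| = 8/4 = 8/4 ≈ 2.0000.
Step 3: Plünnecke-Ruzsa gives |3A| ≤ K³·|A| = (2.0000)³ · 4 ≈ 32.0000.
Step 4: Compute 3A = A + A + A directly by enumerating all triples (a,b,c) ∈ A³; |3A| = 12.
Step 5: Check 12 ≤ 32.0000? Yes ✓.

K = 8/4, Plünnecke-Ruzsa bound K³|A| ≈ 32.0000, |3A| = 12, inequality holds.


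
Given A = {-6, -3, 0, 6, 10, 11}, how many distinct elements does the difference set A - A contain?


A - A = {a - a' : a, a' ∈ A}; |A| = 6.
Bounds: 2|A|-1 ≤ |A - A| ≤ |A|² - |A| + 1, i.e. 11 ≤ |A - A| ≤ 31.
Note: 0 ∈ A - A always (from a - a). The set is symmetric: if d ∈ A - A then -d ∈ A - A.
Enumerate nonzero differences d = a - a' with a > a' (then include -d):
Positive differences: {1, 3, 4, 5, 6, 9, 10, 11, 12, 13, 14, 16, 17}
Full difference set: {0} ∪ (positive diffs) ∪ (negative diffs).
|A - A| = 1 + 2·13 = 27 (matches direct enumeration: 27).

|A - A| = 27


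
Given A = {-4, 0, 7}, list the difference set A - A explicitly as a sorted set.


A - A = {a - a' : a, a' ∈ A}.
Compute a - a' for each ordered pair (a, a'):
a = -4: -4--4=0, -4-0=-4, -4-7=-11
a = 0: 0--4=4, 0-0=0, 0-7=-7
a = 7: 7--4=11, 7-0=7, 7-7=0
Collecting distinct values (and noting 0 appears from a-a):
A - A = {-11, -7, -4, 0, 4, 7, 11}
|A - A| = 7

A - A = {-11, -7, -4, 0, 4, 7, 11}


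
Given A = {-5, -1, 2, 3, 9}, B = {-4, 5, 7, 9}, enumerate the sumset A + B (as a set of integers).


A + B = {a + b : a ∈ A, b ∈ B}.
Enumerate all |A|·|B| = 5·4 = 20 pairs (a, b) and collect distinct sums.
a = -5: -5+-4=-9, -5+5=0, -5+7=2, -5+9=4
a = -1: -1+-4=-5, -1+5=4, -1+7=6, -1+9=8
a = 2: 2+-4=-2, 2+5=7, 2+7=9, 2+9=11
a = 3: 3+-4=-1, 3+5=8, 3+7=10, 3+9=12
a = 9: 9+-4=5, 9+5=14, 9+7=16, 9+9=18
Collecting distinct sums: A + B = {-9, -5, -2, -1, 0, 2, 4, 5, 6, 7, 8, 9, 10, 11, 12, 14, 16, 18}
|A + B| = 18

A + B = {-9, -5, -2, -1, 0, 2, 4, 5, 6, 7, 8, 9, 10, 11, 12, 14, 16, 18}


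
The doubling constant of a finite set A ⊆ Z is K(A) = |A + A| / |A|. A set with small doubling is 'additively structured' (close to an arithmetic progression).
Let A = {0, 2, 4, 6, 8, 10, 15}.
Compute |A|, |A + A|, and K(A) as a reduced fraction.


|A| = 7.
Compute A + A by enumerating all 49 pairs.
A + A = {0, 2, 4, 6, 8, 10, 12, 14, 15, 16, 17, 18, 19, 20, 21, 23, 25, 30}, so |A + A| = 18.
K = |A + A| / |A| = 18/7 (already in lowest terms) ≈ 2.5714.
Reference: AP of size 7 gives K = 13/7 ≈ 1.8571; a fully generic set of size 7 gives K ≈ 4.0000.

|A| = 7, |A + A| = 18, K = 18/7.


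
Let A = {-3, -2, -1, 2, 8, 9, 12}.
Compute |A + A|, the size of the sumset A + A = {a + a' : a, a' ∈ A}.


A + A = {a + a' : a, a' ∈ A}; |A| = 7.
General bounds: 2|A| - 1 ≤ |A + A| ≤ |A|(|A|+1)/2, i.e. 13 ≤ |A + A| ≤ 28.
Lower bound 2|A|-1 is attained iff A is an arithmetic progression.
Enumerate sums a + a' for a ≤ a' (symmetric, so this suffices):
a = -3: -3+-3=-6, -3+-2=-5, -3+-1=-4, -3+2=-1, -3+8=5, -3+9=6, -3+12=9
a = -2: -2+-2=-4, -2+-1=-3, -2+2=0, -2+8=6, -2+9=7, -2+12=10
a = -1: -1+-1=-2, -1+2=1, -1+8=7, -1+9=8, -1+12=11
a = 2: 2+2=4, 2+8=10, 2+9=11, 2+12=14
a = 8: 8+8=16, 8+9=17, 8+12=20
a = 9: 9+9=18, 9+12=21
a = 12: 12+12=24
Distinct sums: {-6, -5, -4, -3, -2, -1, 0, 1, 4, 5, 6, 7, 8, 9, 10, 11, 14, 16, 17, 18, 20, 21, 24}
|A + A| = 23

|A + A| = 23


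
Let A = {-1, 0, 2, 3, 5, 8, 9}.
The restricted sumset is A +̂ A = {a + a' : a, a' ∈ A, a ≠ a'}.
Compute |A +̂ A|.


Restricted sumset: A +̂ A = {a + a' : a ∈ A, a' ∈ A, a ≠ a'}.
Equivalently, take A + A and drop any sum 2a that is achievable ONLY as a + a for a ∈ A (i.e. sums representable only with equal summands).
Enumerate pairs (a, a') with a < a' (symmetric, so each unordered pair gives one sum; this covers all a ≠ a'):
  -1 + 0 = -1
  -1 + 2 = 1
  -1 + 3 = 2
  -1 + 5 = 4
  -1 + 8 = 7
  -1 + 9 = 8
  0 + 2 = 2
  0 + 3 = 3
  0 + 5 = 5
  0 + 8 = 8
  0 + 9 = 9
  2 + 3 = 5
  2 + 5 = 7
  2 + 8 = 10
  2 + 9 = 11
  3 + 5 = 8
  3 + 8 = 11
  3 + 9 = 12
  5 + 8 = 13
  5 + 9 = 14
  8 + 9 = 17
Collected distinct sums: {-1, 1, 2, 3, 4, 5, 7, 8, 9, 10, 11, 12, 13, 14, 17}
|A +̂ A| = 15
(Reference bound: |A +̂ A| ≥ 2|A| - 3 for |A| ≥ 2, with |A| = 7 giving ≥ 11.)

|A +̂ A| = 15


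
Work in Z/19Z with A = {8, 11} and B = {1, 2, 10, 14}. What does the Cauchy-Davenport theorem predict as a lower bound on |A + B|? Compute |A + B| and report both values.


Cauchy-Davenport: |A + B| ≥ min(p, |A| + |B| - 1) for A, B nonempty in Z/pZ.
|A| = 2, |B| = 4, p = 19.
CD lower bound = min(19, 2 + 4 - 1) = min(19, 5) = 5.
Compute A + B mod 19 directly:
a = 8: 8+1=9, 8+2=10, 8+10=18, 8+14=3
a = 11: 11+1=12, 11+2=13, 11+10=2, 11+14=6
A + B = {2, 3, 6, 9, 10, 12, 13, 18}, so |A + B| = 8.
Verify: 8 ≥ 5? Yes ✓.

CD lower bound = 5, actual |A + B| = 8.


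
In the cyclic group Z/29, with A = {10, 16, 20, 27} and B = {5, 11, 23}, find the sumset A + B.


Work in Z/29Z: reduce every sum a + b modulo 29.
Enumerate all 12 pairs:
a = 10: 10+5=15, 10+11=21, 10+23=4
a = 16: 16+5=21, 16+11=27, 16+23=10
a = 20: 20+5=25, 20+11=2, 20+23=14
a = 27: 27+5=3, 27+11=9, 27+23=21
Distinct residues collected: {2, 3, 4, 9, 10, 14, 15, 21, 25, 27}
|A + B| = 10 (out of 29 total residues).

A + B = {2, 3, 4, 9, 10, 14, 15, 21, 25, 27}


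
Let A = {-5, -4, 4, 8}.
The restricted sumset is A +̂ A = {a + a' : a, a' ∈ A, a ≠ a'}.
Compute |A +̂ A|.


Restricted sumset: A +̂ A = {a + a' : a ∈ A, a' ∈ A, a ≠ a'}.
Equivalently, take A + A and drop any sum 2a that is achievable ONLY as a + a for a ∈ A (i.e. sums representable only with equal summands).
Enumerate pairs (a, a') with a < a' (symmetric, so each unordered pair gives one sum; this covers all a ≠ a'):
  -5 + -4 = -9
  -5 + 4 = -1
  -5 + 8 = 3
  -4 + 4 = 0
  -4 + 8 = 4
  4 + 8 = 12
Collected distinct sums: {-9, -1, 0, 3, 4, 12}
|A +̂ A| = 6
(Reference bound: |A +̂ A| ≥ 2|A| - 3 for |A| ≥ 2, with |A| = 4 giving ≥ 5.)

|A +̂ A| = 6


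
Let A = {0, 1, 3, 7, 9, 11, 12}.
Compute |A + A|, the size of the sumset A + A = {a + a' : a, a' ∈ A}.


A + A = {a + a' : a, a' ∈ A}; |A| = 7.
General bounds: 2|A| - 1 ≤ |A + A| ≤ |A|(|A|+1)/2, i.e. 13 ≤ |A + A| ≤ 28.
Lower bound 2|A|-1 is attained iff A is an arithmetic progression.
Enumerate sums a + a' for a ≤ a' (symmetric, so this suffices):
a = 0: 0+0=0, 0+1=1, 0+3=3, 0+7=7, 0+9=9, 0+11=11, 0+12=12
a = 1: 1+1=2, 1+3=4, 1+7=8, 1+9=10, 1+11=12, 1+12=13
a = 3: 3+3=6, 3+7=10, 3+9=12, 3+11=14, 3+12=15
a = 7: 7+7=14, 7+9=16, 7+11=18, 7+12=19
a = 9: 9+9=18, 9+11=20, 9+12=21
a = 11: 11+11=22, 11+12=23
a = 12: 12+12=24
Distinct sums: {0, 1, 2, 3, 4, 6, 7, 8, 9, 10, 11, 12, 13, 14, 15, 16, 18, 19, 20, 21, 22, 23, 24}
|A + A| = 23

|A + A| = 23


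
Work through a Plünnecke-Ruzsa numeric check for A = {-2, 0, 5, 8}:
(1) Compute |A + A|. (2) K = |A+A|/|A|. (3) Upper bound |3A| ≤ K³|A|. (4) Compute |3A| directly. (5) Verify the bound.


|A| = 4.
Step 1: Compute A + A by enumerating all 16 pairs.
A + A = {-4, -2, 0, 3, 5, 6, 8, 10, 13, 16}, so |A + A| = 10.
Step 2: Doubling constant K = |A + A|/|A| = 10/4 = 10/4 ≈ 2.5000.
Step 3: Plünnecke-Ruzsa gives |3A| ≤ K³·|A| = (2.5000)³ · 4 ≈ 62.5000.
Step 4: Compute 3A = A + A + A directly by enumerating all triples (a,b,c) ∈ A³; |3A| = 19.
Step 5: Check 19 ≤ 62.5000? Yes ✓.

K = 10/4, Plünnecke-Ruzsa bound K³|A| ≈ 62.5000, |3A| = 19, inequality holds.


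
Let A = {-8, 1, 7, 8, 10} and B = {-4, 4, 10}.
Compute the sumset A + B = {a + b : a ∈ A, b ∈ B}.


A + B = {a + b : a ∈ A, b ∈ B}.
Enumerate all |A|·|B| = 5·3 = 15 pairs (a, b) and collect distinct sums.
a = -8: -8+-4=-12, -8+4=-4, -8+10=2
a = 1: 1+-4=-3, 1+4=5, 1+10=11
a = 7: 7+-4=3, 7+4=11, 7+10=17
a = 8: 8+-4=4, 8+4=12, 8+10=18
a = 10: 10+-4=6, 10+4=14, 10+10=20
Collecting distinct sums: A + B = {-12, -4, -3, 2, 3, 4, 5, 6, 11, 12, 14, 17, 18, 20}
|A + B| = 14

A + B = {-12, -4, -3, 2, 3, 4, 5, 6, 11, 12, 14, 17, 18, 20}


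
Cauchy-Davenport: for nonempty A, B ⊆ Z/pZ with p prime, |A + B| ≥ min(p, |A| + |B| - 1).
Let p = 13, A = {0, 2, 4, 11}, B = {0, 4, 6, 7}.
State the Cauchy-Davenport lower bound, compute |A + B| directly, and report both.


Cauchy-Davenport: |A + B| ≥ min(p, |A| + |B| - 1) for A, B nonempty in Z/pZ.
|A| = 4, |B| = 4, p = 13.
CD lower bound = min(13, 4 + 4 - 1) = min(13, 7) = 7.
Compute A + B mod 13 directly:
a = 0: 0+0=0, 0+4=4, 0+6=6, 0+7=7
a = 2: 2+0=2, 2+4=6, 2+6=8, 2+7=9
a = 4: 4+0=4, 4+4=8, 4+6=10, 4+7=11
a = 11: 11+0=11, 11+4=2, 11+6=4, 11+7=5
A + B = {0, 2, 4, 5, 6, 7, 8, 9, 10, 11}, so |A + B| = 10.
Verify: 10 ≥ 7? Yes ✓.

CD lower bound = 7, actual |A + B| = 10.


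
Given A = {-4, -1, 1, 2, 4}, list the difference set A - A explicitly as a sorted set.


A - A = {a - a' : a, a' ∈ A}.
Compute a - a' for each ordered pair (a, a'):
a = -4: -4--4=0, -4--1=-3, -4-1=-5, -4-2=-6, -4-4=-8
a = -1: -1--4=3, -1--1=0, -1-1=-2, -1-2=-3, -1-4=-5
a = 1: 1--4=5, 1--1=2, 1-1=0, 1-2=-1, 1-4=-3
a = 2: 2--4=6, 2--1=3, 2-1=1, 2-2=0, 2-4=-2
a = 4: 4--4=8, 4--1=5, 4-1=3, 4-2=2, 4-4=0
Collecting distinct values (and noting 0 appears from a-a):
A - A = {-8, -6, -5, -3, -2, -1, 0, 1, 2, 3, 5, 6, 8}
|A - A| = 13

A - A = {-8, -6, -5, -3, -2, -1, 0, 1, 2, 3, 5, 6, 8}


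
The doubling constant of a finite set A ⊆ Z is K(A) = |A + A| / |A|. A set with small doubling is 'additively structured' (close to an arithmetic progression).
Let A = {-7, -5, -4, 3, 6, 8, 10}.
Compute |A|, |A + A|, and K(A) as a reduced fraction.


|A| = 7.
Compute A + A by enumerating all 49 pairs.
A + A = {-14, -12, -11, -10, -9, -8, -4, -2, -1, 1, 2, 3, 4, 5, 6, 9, 11, 12, 13, 14, 16, 18, 20}, so |A + A| = 23.
K = |A + A| / |A| = 23/7 (already in lowest terms) ≈ 3.2857.
Reference: AP of size 7 gives K = 13/7 ≈ 1.8571; a fully generic set of size 7 gives K ≈ 4.0000.

|A| = 7, |A + A| = 23, K = 23/7.


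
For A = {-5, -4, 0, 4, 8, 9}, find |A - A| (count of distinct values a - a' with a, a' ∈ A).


A - A = {a - a' : a, a' ∈ A}; |A| = 6.
Bounds: 2|A|-1 ≤ |A - A| ≤ |A|² - |A| + 1, i.e. 11 ≤ |A - A| ≤ 31.
Note: 0 ∈ A - A always (from a - a). The set is symmetric: if d ∈ A - A then -d ∈ A - A.
Enumerate nonzero differences d = a - a' with a > a' (then include -d):
Positive differences: {1, 4, 5, 8, 9, 12, 13, 14}
Full difference set: {0} ∪ (positive diffs) ∪ (negative diffs).
|A - A| = 1 + 2·8 = 17 (matches direct enumeration: 17).

|A - A| = 17


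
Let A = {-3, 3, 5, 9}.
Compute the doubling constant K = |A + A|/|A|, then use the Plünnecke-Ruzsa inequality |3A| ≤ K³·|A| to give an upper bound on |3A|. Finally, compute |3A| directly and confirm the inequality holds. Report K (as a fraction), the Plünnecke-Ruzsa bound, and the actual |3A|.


|A| = 4.
Step 1: Compute A + A by enumerating all 16 pairs.
A + A = {-6, 0, 2, 6, 8, 10, 12, 14, 18}, so |A + A| = 9.
Step 2: Doubling constant K = |A + A|/|A| = 9/4 = 9/4 ≈ 2.2500.
Step 3: Plünnecke-Ruzsa gives |3A| ≤ K³·|A| = (2.2500)³ · 4 ≈ 45.5625.
Step 4: Compute 3A = A + A + A directly by enumerating all triples (a,b,c) ∈ A³; |3A| = 15.
Step 5: Check 15 ≤ 45.5625? Yes ✓.

K = 9/4, Plünnecke-Ruzsa bound K³|A| ≈ 45.5625, |3A| = 15, inequality holds.


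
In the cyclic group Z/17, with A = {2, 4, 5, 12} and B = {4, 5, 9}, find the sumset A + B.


Work in Z/17Z: reduce every sum a + b modulo 17.
Enumerate all 12 pairs:
a = 2: 2+4=6, 2+5=7, 2+9=11
a = 4: 4+4=8, 4+5=9, 4+9=13
a = 5: 5+4=9, 5+5=10, 5+9=14
a = 12: 12+4=16, 12+5=0, 12+9=4
Distinct residues collected: {0, 4, 6, 7, 8, 9, 10, 11, 13, 14, 16}
|A + B| = 11 (out of 17 total residues).

A + B = {0, 4, 6, 7, 8, 9, 10, 11, 13, 14, 16}


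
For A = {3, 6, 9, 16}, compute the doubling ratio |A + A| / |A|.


|A| = 4.
Compute A + A by enumerating all 16 pairs.
A + A = {6, 9, 12, 15, 18, 19, 22, 25, 32}, so |A + A| = 9.
K = |A + A| / |A| = 9/4 (already in lowest terms) ≈ 2.2500.
Reference: AP of size 4 gives K = 7/4 ≈ 1.7500; a fully generic set of size 4 gives K ≈ 2.5000.

|A| = 4, |A + A| = 9, K = 9/4.


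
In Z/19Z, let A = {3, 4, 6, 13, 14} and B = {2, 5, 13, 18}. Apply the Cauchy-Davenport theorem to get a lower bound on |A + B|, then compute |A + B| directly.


Cauchy-Davenport: |A + B| ≥ min(p, |A| + |B| - 1) for A, B nonempty in Z/pZ.
|A| = 5, |B| = 4, p = 19.
CD lower bound = min(19, 5 + 4 - 1) = min(19, 8) = 8.
Compute A + B mod 19 directly:
a = 3: 3+2=5, 3+5=8, 3+13=16, 3+18=2
a = 4: 4+2=6, 4+5=9, 4+13=17, 4+18=3
a = 6: 6+2=8, 6+5=11, 6+13=0, 6+18=5
a = 13: 13+2=15, 13+5=18, 13+13=7, 13+18=12
a = 14: 14+2=16, 14+5=0, 14+13=8, 14+18=13
A + B = {0, 2, 3, 5, 6, 7, 8, 9, 11, 12, 13, 15, 16, 17, 18}, so |A + B| = 15.
Verify: 15 ≥ 8? Yes ✓.

CD lower bound = 8, actual |A + B| = 15.


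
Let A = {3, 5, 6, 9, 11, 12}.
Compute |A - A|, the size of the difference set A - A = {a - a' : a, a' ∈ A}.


A - A = {a - a' : a, a' ∈ A}; |A| = 6.
Bounds: 2|A|-1 ≤ |A - A| ≤ |A|² - |A| + 1, i.e. 11 ≤ |A - A| ≤ 31.
Note: 0 ∈ A - A always (from a - a). The set is symmetric: if d ∈ A - A then -d ∈ A - A.
Enumerate nonzero differences d = a - a' with a > a' (then include -d):
Positive differences: {1, 2, 3, 4, 5, 6, 7, 8, 9}
Full difference set: {0} ∪ (positive diffs) ∪ (negative diffs).
|A - A| = 1 + 2·9 = 19 (matches direct enumeration: 19).

|A - A| = 19


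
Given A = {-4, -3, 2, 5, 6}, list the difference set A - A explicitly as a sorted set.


A - A = {a - a' : a, a' ∈ A}.
Compute a - a' for each ordered pair (a, a'):
a = -4: -4--4=0, -4--3=-1, -4-2=-6, -4-5=-9, -4-6=-10
a = -3: -3--4=1, -3--3=0, -3-2=-5, -3-5=-8, -3-6=-9
a = 2: 2--4=6, 2--3=5, 2-2=0, 2-5=-3, 2-6=-4
a = 5: 5--4=9, 5--3=8, 5-2=3, 5-5=0, 5-6=-1
a = 6: 6--4=10, 6--3=9, 6-2=4, 6-5=1, 6-6=0
Collecting distinct values (and noting 0 appears from a-a):
A - A = {-10, -9, -8, -6, -5, -4, -3, -1, 0, 1, 3, 4, 5, 6, 8, 9, 10}
|A - A| = 17

A - A = {-10, -9, -8, -6, -5, -4, -3, -1, 0, 1, 3, 4, 5, 6, 8, 9, 10}


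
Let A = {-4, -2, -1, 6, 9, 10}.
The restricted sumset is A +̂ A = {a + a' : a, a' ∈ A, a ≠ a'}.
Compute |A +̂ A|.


Restricted sumset: A +̂ A = {a + a' : a ∈ A, a' ∈ A, a ≠ a'}.
Equivalently, take A + A and drop any sum 2a that is achievable ONLY as a + a for a ∈ A (i.e. sums representable only with equal summands).
Enumerate pairs (a, a') with a < a' (symmetric, so each unordered pair gives one sum; this covers all a ≠ a'):
  -4 + -2 = -6
  -4 + -1 = -5
  -4 + 6 = 2
  -4 + 9 = 5
  -4 + 10 = 6
  -2 + -1 = -3
  -2 + 6 = 4
  -2 + 9 = 7
  -2 + 10 = 8
  -1 + 6 = 5
  -1 + 9 = 8
  -1 + 10 = 9
  6 + 9 = 15
  6 + 10 = 16
  9 + 10 = 19
Collected distinct sums: {-6, -5, -3, 2, 4, 5, 6, 7, 8, 9, 15, 16, 19}
|A +̂ A| = 13
(Reference bound: |A +̂ A| ≥ 2|A| - 3 for |A| ≥ 2, with |A| = 6 giving ≥ 9.)

|A +̂ A| = 13


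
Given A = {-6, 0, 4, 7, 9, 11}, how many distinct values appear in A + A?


A + A = {a + a' : a, a' ∈ A}; |A| = 6.
General bounds: 2|A| - 1 ≤ |A + A| ≤ |A|(|A|+1)/2, i.e. 11 ≤ |A + A| ≤ 21.
Lower bound 2|A|-1 is attained iff A is an arithmetic progression.
Enumerate sums a + a' for a ≤ a' (symmetric, so this suffices):
a = -6: -6+-6=-12, -6+0=-6, -6+4=-2, -6+7=1, -6+9=3, -6+11=5
a = 0: 0+0=0, 0+4=4, 0+7=7, 0+9=9, 0+11=11
a = 4: 4+4=8, 4+7=11, 4+9=13, 4+11=15
a = 7: 7+7=14, 7+9=16, 7+11=18
a = 9: 9+9=18, 9+11=20
a = 11: 11+11=22
Distinct sums: {-12, -6, -2, 0, 1, 3, 4, 5, 7, 8, 9, 11, 13, 14, 15, 16, 18, 20, 22}
|A + A| = 19

|A + A| = 19


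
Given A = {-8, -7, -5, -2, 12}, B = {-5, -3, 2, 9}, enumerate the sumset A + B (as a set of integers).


A + B = {a + b : a ∈ A, b ∈ B}.
Enumerate all |A|·|B| = 5·4 = 20 pairs (a, b) and collect distinct sums.
a = -8: -8+-5=-13, -8+-3=-11, -8+2=-6, -8+9=1
a = -7: -7+-5=-12, -7+-3=-10, -7+2=-5, -7+9=2
a = -5: -5+-5=-10, -5+-3=-8, -5+2=-3, -5+9=4
a = -2: -2+-5=-7, -2+-3=-5, -2+2=0, -2+9=7
a = 12: 12+-5=7, 12+-3=9, 12+2=14, 12+9=21
Collecting distinct sums: A + B = {-13, -12, -11, -10, -8, -7, -6, -5, -3, 0, 1, 2, 4, 7, 9, 14, 21}
|A + B| = 17

A + B = {-13, -12, -11, -10, -8, -7, -6, -5, -3, 0, 1, 2, 4, 7, 9, 14, 21}


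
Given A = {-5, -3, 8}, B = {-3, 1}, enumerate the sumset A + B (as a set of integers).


A + B = {a + b : a ∈ A, b ∈ B}.
Enumerate all |A|·|B| = 3·2 = 6 pairs (a, b) and collect distinct sums.
a = -5: -5+-3=-8, -5+1=-4
a = -3: -3+-3=-6, -3+1=-2
a = 8: 8+-3=5, 8+1=9
Collecting distinct sums: A + B = {-8, -6, -4, -2, 5, 9}
|A + B| = 6

A + B = {-8, -6, -4, -2, 5, 9}


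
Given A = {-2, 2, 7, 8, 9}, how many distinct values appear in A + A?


A + A = {a + a' : a, a' ∈ A}; |A| = 5.
General bounds: 2|A| - 1 ≤ |A + A| ≤ |A|(|A|+1)/2, i.e. 9 ≤ |A + A| ≤ 15.
Lower bound 2|A|-1 is attained iff A is an arithmetic progression.
Enumerate sums a + a' for a ≤ a' (symmetric, so this suffices):
a = -2: -2+-2=-4, -2+2=0, -2+7=5, -2+8=6, -2+9=7
a = 2: 2+2=4, 2+7=9, 2+8=10, 2+9=11
a = 7: 7+7=14, 7+8=15, 7+9=16
a = 8: 8+8=16, 8+9=17
a = 9: 9+9=18
Distinct sums: {-4, 0, 4, 5, 6, 7, 9, 10, 11, 14, 15, 16, 17, 18}
|A + A| = 14

|A + A| = 14


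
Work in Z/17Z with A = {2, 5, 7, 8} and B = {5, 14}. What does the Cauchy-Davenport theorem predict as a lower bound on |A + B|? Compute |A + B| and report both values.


Cauchy-Davenport: |A + B| ≥ min(p, |A| + |B| - 1) for A, B nonempty in Z/pZ.
|A| = 4, |B| = 2, p = 17.
CD lower bound = min(17, 4 + 2 - 1) = min(17, 5) = 5.
Compute A + B mod 17 directly:
a = 2: 2+5=7, 2+14=16
a = 5: 5+5=10, 5+14=2
a = 7: 7+5=12, 7+14=4
a = 8: 8+5=13, 8+14=5
A + B = {2, 4, 5, 7, 10, 12, 13, 16}, so |A + B| = 8.
Verify: 8 ≥ 5? Yes ✓.

CD lower bound = 5, actual |A + B| = 8.


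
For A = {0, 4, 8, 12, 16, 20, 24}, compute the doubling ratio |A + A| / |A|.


|A| = 7.
Compute A + A by enumerating all 49 pairs.
A + A = {0, 4, 8, 12, 16, 20, 24, 28, 32, 36, 40, 44, 48}, so |A + A| = 13.
K = |A + A| / |A| = 13/7 (already in lowest terms) ≈ 1.8571.
Reference: AP of size 7 gives K = 13/7 ≈ 1.8571; a fully generic set of size 7 gives K ≈ 4.0000.

|A| = 7, |A + A| = 13, K = 13/7.


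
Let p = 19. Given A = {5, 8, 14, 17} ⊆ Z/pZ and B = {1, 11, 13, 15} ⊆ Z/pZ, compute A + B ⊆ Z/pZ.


Work in Z/19Z: reduce every sum a + b modulo 19.
Enumerate all 16 pairs:
a = 5: 5+1=6, 5+11=16, 5+13=18, 5+15=1
a = 8: 8+1=9, 8+11=0, 8+13=2, 8+15=4
a = 14: 14+1=15, 14+11=6, 14+13=8, 14+15=10
a = 17: 17+1=18, 17+11=9, 17+13=11, 17+15=13
Distinct residues collected: {0, 1, 2, 4, 6, 8, 9, 10, 11, 13, 15, 16, 18}
|A + B| = 13 (out of 19 total residues).

A + B = {0, 1, 2, 4, 6, 8, 9, 10, 11, 13, 15, 16, 18}


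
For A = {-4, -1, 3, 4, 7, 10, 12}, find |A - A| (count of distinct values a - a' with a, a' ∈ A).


A - A = {a - a' : a, a' ∈ A}; |A| = 7.
Bounds: 2|A|-1 ≤ |A - A| ≤ |A|² - |A| + 1, i.e. 13 ≤ |A - A| ≤ 43.
Note: 0 ∈ A - A always (from a - a). The set is symmetric: if d ∈ A - A then -d ∈ A - A.
Enumerate nonzero differences d = a - a' with a > a' (then include -d):
Positive differences: {1, 2, 3, 4, 5, 6, 7, 8, 9, 11, 13, 14, 16}
Full difference set: {0} ∪ (positive diffs) ∪ (negative diffs).
|A - A| = 1 + 2·13 = 27 (matches direct enumeration: 27).

|A - A| = 27


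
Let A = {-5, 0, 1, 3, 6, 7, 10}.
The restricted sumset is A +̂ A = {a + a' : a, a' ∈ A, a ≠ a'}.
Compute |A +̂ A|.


Restricted sumset: A +̂ A = {a + a' : a ∈ A, a' ∈ A, a ≠ a'}.
Equivalently, take A + A and drop any sum 2a that is achievable ONLY as a + a for a ∈ A (i.e. sums representable only with equal summands).
Enumerate pairs (a, a') with a < a' (symmetric, so each unordered pair gives one sum; this covers all a ≠ a'):
  -5 + 0 = -5
  -5 + 1 = -4
  -5 + 3 = -2
  -5 + 6 = 1
  -5 + 7 = 2
  -5 + 10 = 5
  0 + 1 = 1
  0 + 3 = 3
  0 + 6 = 6
  0 + 7 = 7
  0 + 10 = 10
  1 + 3 = 4
  1 + 6 = 7
  1 + 7 = 8
  1 + 10 = 11
  3 + 6 = 9
  3 + 7 = 10
  3 + 10 = 13
  6 + 7 = 13
  6 + 10 = 16
  7 + 10 = 17
Collected distinct sums: {-5, -4, -2, 1, 2, 3, 4, 5, 6, 7, 8, 9, 10, 11, 13, 16, 17}
|A +̂ A| = 17
(Reference bound: |A +̂ A| ≥ 2|A| - 3 for |A| ≥ 2, with |A| = 7 giving ≥ 11.)

|A +̂ A| = 17


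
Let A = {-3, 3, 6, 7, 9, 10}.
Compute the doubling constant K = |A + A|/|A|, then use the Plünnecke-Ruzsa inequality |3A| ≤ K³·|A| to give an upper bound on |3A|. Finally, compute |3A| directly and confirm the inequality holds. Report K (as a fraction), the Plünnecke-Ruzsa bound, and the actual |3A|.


|A| = 6.
Step 1: Compute A + A by enumerating all 36 pairs.
A + A = {-6, 0, 3, 4, 6, 7, 9, 10, 12, 13, 14, 15, 16, 17, 18, 19, 20}, so |A + A| = 17.
Step 2: Doubling constant K = |A + A|/|A| = 17/6 = 17/6 ≈ 2.8333.
Step 3: Plünnecke-Ruzsa gives |3A| ≤ K³·|A| = (2.8333)³ · 6 ≈ 136.4722.
Step 4: Compute 3A = A + A + A directly by enumerating all triples (a,b,c) ∈ A³; |3A| = 30.
Step 5: Check 30 ≤ 136.4722? Yes ✓.

K = 17/6, Plünnecke-Ruzsa bound K³|A| ≈ 136.4722, |3A| = 30, inequality holds.
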